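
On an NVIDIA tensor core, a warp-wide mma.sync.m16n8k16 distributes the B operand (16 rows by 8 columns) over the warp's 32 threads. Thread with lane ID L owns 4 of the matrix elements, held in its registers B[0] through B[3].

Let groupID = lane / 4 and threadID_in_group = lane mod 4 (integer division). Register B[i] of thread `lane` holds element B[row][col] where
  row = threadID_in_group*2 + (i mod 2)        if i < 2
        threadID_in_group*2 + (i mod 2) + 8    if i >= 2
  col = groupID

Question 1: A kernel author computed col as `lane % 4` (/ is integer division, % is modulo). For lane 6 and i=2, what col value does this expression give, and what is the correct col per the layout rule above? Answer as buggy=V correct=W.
buggy=2 correct=1

`lane % 4`[6,2]⇒2
lane 6: gr=1 (6/4), th=2 (6%4)
i=2: r=2*2+0+8=12, c=gr=1
col: 2 vs 1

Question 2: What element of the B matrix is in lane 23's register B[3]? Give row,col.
15,5

L=23->g=23>>2=5, t=23&3=3
[3]->row 3·2+1+8=15  col g=5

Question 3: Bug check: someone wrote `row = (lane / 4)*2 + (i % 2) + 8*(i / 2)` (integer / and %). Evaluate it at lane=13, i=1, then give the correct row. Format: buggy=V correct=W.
buggy=7 correct=3

`(lane / 4)*2 + (i % 2) + 8*(i / 2)`[13,1]->7
13: g=3,t=1
[1] (1*2+1+0,3) = (3,3)
row: 7 vs 3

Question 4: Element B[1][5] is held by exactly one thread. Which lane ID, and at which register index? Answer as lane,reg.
20,1

c=5->g=5  r=1->rb=0,t=0,b0=1
L=5*4+0=20  i=0*2+1=1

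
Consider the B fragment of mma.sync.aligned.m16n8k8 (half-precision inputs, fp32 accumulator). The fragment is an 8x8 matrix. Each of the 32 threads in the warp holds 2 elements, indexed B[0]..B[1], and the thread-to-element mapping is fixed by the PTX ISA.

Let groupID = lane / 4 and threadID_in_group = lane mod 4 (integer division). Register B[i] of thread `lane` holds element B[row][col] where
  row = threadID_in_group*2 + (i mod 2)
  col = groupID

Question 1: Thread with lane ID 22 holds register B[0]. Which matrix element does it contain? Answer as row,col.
4,5

lane 22=>22/4=5, 22 mod 4=2
i=0  r:2·2+0=>4  c:5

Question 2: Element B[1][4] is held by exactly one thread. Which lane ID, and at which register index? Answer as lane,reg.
c:4=>grp=4  r:1=>tig=0,lo=1
L=4*4+0=16  i=1=1

16,1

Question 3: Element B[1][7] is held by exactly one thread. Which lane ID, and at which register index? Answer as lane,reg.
28,1

c:7=>grp=7  r:1=>tig=0,lo=1
L=7*4+0=28  i=1=1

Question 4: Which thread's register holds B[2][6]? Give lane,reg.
c=6→G=6  r=2→T=1,p=0
L=6*4+1=25  i=0=0

25,0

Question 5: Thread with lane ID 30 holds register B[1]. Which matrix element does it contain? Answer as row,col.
5,7

lane 30: g=7 (30/4), t=2 (30%4)
i=1: r=2*2+1=5, c=g=7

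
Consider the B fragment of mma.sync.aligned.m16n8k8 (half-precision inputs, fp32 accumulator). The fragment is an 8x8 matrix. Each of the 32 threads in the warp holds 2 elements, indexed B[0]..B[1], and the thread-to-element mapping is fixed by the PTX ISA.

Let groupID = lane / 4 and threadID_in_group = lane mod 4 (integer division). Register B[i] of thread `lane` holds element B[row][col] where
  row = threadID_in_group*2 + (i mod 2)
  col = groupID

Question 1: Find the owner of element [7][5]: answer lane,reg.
23,1

c=5⇒gr=5  r=7⇒th=3,odd=1
L=5*4+3=23  i=1=1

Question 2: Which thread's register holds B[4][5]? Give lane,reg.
22,0

c=5->g=5  r=4->t=2,b0=0
L=5*4+2=22  i=0=0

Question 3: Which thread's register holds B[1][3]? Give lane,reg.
c=3⇒gr=3  r=1⇒th=0,odd=1
L=3*4+0=12  i=1=1

12,1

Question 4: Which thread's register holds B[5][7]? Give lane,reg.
c=7->g=7  r=5->t=2,b0=1
L=7*4+2=30  i=1=1

30,1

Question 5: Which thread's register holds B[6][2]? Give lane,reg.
11,0

c=2->g=2  r=6->t=3,b0=0
L=2*4+3=11  i=0=0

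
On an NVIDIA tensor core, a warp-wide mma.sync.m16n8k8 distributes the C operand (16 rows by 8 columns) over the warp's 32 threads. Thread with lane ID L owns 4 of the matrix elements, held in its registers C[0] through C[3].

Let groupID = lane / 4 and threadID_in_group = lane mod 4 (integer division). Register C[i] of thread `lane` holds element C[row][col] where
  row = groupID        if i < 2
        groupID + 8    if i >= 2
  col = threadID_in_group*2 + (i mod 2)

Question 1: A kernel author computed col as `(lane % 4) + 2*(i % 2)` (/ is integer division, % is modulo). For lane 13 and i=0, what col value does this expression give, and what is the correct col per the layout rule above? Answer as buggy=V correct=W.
buggy=1 correct=2

`(lane % 4) + 2*(i % 2)`[13,0]=>1
lane 13=>13/4=3, 13 mod 4=1
i=0  r:3+0=>3  c:2·1+0=>2
col: 1 vs 2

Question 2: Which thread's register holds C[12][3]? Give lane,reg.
r=12⇒gr=4,Rb=1  c=3⇒th=1,odd=1
L=4*4+1=17  i=1*2+1=3

17,3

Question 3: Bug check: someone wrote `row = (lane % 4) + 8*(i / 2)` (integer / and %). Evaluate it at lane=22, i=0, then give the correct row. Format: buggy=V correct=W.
`(lane % 4) + 8*(i / 2)`[22,0]->2
lane 22: gid=5 (22/4), tid=2 (22%4)
i=0: r=5+0=5, c=2*2+0=4
row: 2 vs 5

buggy=2 correct=5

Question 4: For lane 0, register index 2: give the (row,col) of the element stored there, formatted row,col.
8,0

lane 0: G=0 (0/4), T=0 (0%4)
i=2: r=0+8=8, c=0*2+0=0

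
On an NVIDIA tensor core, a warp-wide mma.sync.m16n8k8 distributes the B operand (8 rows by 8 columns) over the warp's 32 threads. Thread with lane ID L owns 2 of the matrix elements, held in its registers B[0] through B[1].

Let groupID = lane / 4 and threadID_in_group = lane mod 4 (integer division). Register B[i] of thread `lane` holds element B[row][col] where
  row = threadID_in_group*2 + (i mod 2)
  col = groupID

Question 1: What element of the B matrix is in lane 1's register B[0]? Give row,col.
L=1→G=1>>2=0, T=1&3=1
[0]→row 1·2+0=2  col G=0

2,0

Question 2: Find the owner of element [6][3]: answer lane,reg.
c=3⇒gr=3  r=6⇒th=3,odd=0
L=3*4+3=15  i=0=0

15,0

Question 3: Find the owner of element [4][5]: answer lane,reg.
c:5=>grp=5  r:4=>tig=2,lo=0
L=5*4+2=22  i=0=0

22,0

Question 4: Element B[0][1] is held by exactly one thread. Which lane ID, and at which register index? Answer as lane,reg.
c=1→G=1  r=0→T=0,p=0
L=1*4+0=4  i=0=0

4,0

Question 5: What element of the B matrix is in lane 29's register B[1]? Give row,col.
3,7

29: gid=7,tid=1
[1] (1*2+1,7) = (3,7)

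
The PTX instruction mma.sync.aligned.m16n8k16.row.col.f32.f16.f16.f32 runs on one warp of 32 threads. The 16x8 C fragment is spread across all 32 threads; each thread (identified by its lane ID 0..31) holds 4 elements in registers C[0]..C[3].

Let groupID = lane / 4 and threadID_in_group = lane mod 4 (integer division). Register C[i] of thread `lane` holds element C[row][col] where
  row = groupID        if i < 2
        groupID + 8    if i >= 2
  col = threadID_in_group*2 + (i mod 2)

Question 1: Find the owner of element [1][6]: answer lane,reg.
r=1->g=1,rb=0  c=6->t=3,b0=0
L=1*4+3=7  i=0*2+0=0

7,0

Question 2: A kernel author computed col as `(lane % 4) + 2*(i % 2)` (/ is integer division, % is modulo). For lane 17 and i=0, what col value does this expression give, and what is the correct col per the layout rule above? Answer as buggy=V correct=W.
`(lane % 4) + 2*(i % 2)`[17,0]⇒1
17: gr=4,th=1
[0] (4+0,1*2+0) = (4,2)
col: 1 vs 2

buggy=1 correct=2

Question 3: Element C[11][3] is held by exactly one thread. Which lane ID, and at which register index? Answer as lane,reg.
13,3

r:11=>grp=3,rB=1  c:3=>tig=1,lo=1
L=3*4+1=13  i=1*2+1=3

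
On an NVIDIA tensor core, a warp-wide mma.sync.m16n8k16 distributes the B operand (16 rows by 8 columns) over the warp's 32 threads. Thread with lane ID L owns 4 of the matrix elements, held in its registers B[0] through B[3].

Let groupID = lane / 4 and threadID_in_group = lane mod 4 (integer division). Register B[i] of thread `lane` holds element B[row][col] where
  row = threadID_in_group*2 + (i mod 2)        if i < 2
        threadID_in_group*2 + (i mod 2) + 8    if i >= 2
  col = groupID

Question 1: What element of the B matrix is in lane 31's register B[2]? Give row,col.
14,7

31: gr=7,th=3
[2] (3*2+0+8,7) = (14,7)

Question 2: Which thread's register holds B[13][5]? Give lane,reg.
c=5->g=5  r=13->rb=1,t=2,b0=1
L=5*4+2=22  i=1*2+1=3

22,3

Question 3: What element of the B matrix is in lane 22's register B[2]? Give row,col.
12,5

lane 22->22/4=5, 22 mod 4=2
i=2  r:2·2+0+8->12  c:5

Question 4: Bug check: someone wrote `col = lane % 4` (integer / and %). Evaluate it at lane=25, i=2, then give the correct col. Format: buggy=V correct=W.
buggy=1 correct=6

`lane % 4`[25,2]->1
L=25->g=25>>2=6, t=25&3=1
[2]->row 1·2+0+8=10  col g=6
col: 1 vs 6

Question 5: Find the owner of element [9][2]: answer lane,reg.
c=2→G=2  r=9→rhi=1,T=0,p=1
L=2*4+0=8  i=1*2+1=3

8,3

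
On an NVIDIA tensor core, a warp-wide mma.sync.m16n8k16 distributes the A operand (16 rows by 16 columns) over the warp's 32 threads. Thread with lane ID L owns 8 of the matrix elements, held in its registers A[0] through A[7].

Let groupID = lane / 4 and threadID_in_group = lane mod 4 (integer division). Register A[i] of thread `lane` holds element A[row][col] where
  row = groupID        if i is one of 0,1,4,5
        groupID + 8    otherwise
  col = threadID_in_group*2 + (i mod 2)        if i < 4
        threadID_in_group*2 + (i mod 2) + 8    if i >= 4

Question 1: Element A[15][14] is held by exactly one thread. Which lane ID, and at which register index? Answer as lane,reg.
31,6

r: 15->gid=7,r8=1  c: 14->c8=1,tid=3,i&1=0
L=7*4+3=31  i=1*4+1*2+0=6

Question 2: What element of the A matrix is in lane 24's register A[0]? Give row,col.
lane 24->24/4=6, 24 mod 4=0
i=0  r:6+0->6  c:2·0+0+0->0

6,0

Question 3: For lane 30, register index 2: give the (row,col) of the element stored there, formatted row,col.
15,4

30: G=7,T=2
[2] (7+8,2*2+0+0) = (15,4)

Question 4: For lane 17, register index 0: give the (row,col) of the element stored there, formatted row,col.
17: gid=4,tid=1
[0] (4+0,1*2+0+0) = (4,2)

4,2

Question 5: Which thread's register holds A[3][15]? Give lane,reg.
15,5

r=3->g=3,rb=0  c=15->cb=1,t=3,b0=1
L=3*4+3=15  i=1*4+0*2+1=5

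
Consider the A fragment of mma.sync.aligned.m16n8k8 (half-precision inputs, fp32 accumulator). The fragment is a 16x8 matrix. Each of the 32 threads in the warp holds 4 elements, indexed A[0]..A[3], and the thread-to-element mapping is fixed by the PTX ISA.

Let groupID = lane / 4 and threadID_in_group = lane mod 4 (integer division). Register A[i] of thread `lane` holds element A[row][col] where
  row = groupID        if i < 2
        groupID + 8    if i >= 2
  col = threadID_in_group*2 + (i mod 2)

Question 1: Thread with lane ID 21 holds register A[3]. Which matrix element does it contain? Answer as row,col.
lane 21: grp=5 (21/4), tig=1 (21%4)
i=3: r=5+8=13, c=1*2+1=3

13,3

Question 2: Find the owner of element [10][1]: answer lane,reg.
r:10=>grp=2,rB=1  c:1=>tig=0,lo=1
L=2*4+0=8  i=1*2+1=3

8,3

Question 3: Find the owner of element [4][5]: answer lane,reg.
18,1

r=4→G=4,rhi=0  c=5→T=2,p=1
L=4*4+2=18  i=0*2+1=1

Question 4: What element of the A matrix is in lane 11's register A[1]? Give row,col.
L=11⇒gr=11>>2=2, th=11&3=3
[1]⇒row 2+0=2  col 3·2+1=7

2,7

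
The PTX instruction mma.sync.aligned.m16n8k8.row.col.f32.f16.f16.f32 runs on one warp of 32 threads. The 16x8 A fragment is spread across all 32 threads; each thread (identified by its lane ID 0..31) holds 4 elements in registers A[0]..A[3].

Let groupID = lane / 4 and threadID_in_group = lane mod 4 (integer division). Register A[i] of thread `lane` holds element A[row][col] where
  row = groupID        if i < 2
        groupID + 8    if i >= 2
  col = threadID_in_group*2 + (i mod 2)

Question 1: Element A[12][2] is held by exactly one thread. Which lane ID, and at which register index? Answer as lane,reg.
r: 12->gid=4,r8=1  c: 2->tid=1,i&1=0
L=4*4+1=17  i=1*2+0=2

17,2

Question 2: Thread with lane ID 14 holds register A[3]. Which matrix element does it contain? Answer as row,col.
14: gr=3,th=2
[3] (3+8,2*2+1) = (11,5)

11,5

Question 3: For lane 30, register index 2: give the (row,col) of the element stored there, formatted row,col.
15,4

L=30→G=30>>2=7, T=30&3=2
[2]→row 7+8=15  col 2·2+0=4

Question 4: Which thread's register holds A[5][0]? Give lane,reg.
r: 5->gid=5,r8=0  c: 0->tid=0,i&1=0
L=5*4+0=20  i=0*2+0=0

20,0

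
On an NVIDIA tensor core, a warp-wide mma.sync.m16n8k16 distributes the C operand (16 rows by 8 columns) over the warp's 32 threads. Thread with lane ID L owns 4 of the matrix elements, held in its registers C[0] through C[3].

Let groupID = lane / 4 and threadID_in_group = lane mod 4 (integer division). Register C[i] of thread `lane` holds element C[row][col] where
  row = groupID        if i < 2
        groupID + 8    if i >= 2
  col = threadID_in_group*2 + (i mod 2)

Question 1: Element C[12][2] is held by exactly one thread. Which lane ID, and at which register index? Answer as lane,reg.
r=12⇒gr=4,Rb=1  c=2⇒th=1,odd=0
L=4*4+1=17  i=1*2+0=2

17,2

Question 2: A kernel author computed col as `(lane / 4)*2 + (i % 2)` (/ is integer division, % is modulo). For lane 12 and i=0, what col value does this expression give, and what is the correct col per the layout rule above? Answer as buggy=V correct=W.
buggy=6 correct=0

`(lane / 4)*2 + (i % 2)`[12,0]->6
lane 12->12/4=3, 12 mod 4=0
i=0  r:3+0->3  c:2·0+0->0
col: 6 vs 0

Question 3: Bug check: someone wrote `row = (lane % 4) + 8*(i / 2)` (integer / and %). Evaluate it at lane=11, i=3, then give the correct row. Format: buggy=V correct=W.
`(lane % 4) + 8*(i / 2)`[11,3]->11
11: g=2,t=3
[3] (2+8,3*2+1) = (10,7)
row: 11 vs 10

buggy=11 correct=10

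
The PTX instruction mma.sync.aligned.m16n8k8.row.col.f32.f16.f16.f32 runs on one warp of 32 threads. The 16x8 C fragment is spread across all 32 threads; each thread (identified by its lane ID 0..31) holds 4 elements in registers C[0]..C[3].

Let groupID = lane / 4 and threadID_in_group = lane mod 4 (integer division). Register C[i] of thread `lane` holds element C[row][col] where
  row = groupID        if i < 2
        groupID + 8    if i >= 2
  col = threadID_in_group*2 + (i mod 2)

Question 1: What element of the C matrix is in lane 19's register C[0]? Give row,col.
L=19->g=19>>2=4, t=19&3=3
[0]->row 4+0=4  col 3·2+0=6

4,6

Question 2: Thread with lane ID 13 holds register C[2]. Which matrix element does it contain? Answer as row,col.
11,2

lane 13: gr=3 (13/4), th=1 (13%4)
i=2: r=3+8=11, c=1*2+0=2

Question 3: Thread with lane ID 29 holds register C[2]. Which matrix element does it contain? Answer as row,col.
29: g=7,t=1
[2] (7+8,1*2+0) = (15,2)

15,2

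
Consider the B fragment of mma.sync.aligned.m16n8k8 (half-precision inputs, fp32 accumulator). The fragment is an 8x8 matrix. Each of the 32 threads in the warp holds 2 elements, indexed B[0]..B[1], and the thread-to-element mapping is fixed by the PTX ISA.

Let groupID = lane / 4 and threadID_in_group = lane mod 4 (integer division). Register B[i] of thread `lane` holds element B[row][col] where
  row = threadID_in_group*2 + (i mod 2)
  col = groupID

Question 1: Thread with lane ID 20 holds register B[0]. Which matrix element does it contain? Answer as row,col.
lane 20⇒20/4=5, 20 mod 4=0
i=0  r:2·0+0⇒0  c:5

0,5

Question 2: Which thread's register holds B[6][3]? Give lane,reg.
15,0

c:3=>grp=3  r:6=>tig=3,lo=0
L=3*4+3=15  i=0=0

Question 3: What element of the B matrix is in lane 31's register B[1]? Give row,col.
7,7

L=31->gid=31>>2=7, tid=31&3=3
[1]->row 3·2+1=7  col gid=7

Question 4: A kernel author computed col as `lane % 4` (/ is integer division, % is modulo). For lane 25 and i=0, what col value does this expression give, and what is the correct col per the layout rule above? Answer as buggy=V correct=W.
buggy=1 correct=6

`lane % 4`[25,0]→1
L=25→G=25>>2=6, T=25&3=1
[0]→row 1·2+0=2  col G=6
col: 1 vs 6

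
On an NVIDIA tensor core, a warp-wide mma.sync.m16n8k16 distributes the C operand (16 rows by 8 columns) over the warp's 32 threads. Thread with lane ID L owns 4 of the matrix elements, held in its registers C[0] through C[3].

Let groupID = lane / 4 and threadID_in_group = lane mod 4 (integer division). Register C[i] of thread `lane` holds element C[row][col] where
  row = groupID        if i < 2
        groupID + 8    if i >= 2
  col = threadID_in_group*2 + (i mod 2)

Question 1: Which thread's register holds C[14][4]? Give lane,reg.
r=14⇒gr=6,Rb=1  c=4⇒th=2,odd=0
L=6*4+2=26  i=1*2+0=2

26,2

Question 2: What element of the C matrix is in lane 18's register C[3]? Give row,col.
12,5

L=18->gid=18>>2=4, tid=18&3=2
[3]->row 4+8=12  col 2·2+1=5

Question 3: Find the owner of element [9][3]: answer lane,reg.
r=9⇒gr=1,Rb=1  c=3⇒th=1,odd=1
L=1*4+1=5  i=1*2+1=3

5,3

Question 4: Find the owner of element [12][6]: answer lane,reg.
r=12->g=4,rb=1  c=6->t=3,b0=0
L=4*4+3=19  i=1*2+0=2

19,2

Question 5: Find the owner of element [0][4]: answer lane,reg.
2,0

r=0->g=0,rb=0  c=4->t=2,b0=0
L=0*4+2=2  i=0*2+0=0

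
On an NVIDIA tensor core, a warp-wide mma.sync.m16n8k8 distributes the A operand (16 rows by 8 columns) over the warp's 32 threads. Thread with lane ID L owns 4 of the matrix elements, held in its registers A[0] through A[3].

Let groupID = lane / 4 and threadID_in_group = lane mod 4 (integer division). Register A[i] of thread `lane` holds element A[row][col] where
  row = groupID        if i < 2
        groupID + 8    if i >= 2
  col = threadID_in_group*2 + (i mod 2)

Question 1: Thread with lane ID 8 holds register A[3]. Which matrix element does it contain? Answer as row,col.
L=8⇒gr=8>>2=2, th=8&3=0
[3]⇒row 2+8=10  col 0·2+1=1

10,1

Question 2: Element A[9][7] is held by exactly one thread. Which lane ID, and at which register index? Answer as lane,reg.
r=9->g=1,rb=1  c=7->t=3,b0=1
L=1*4+3=7  i=1*2+1=3

7,3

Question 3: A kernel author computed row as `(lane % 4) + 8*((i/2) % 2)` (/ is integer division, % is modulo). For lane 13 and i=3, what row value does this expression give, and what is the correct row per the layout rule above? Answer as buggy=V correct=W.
buggy=9 correct=11

`(lane % 4) + 8*((i/2) % 2)`[13,3]->9
13: g=3,t=1
[3] (3+8,1*2+1) = (11,3)
row: 9 vs 11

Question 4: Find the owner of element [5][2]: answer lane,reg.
21,0

r: 5->gid=5,r8=0  c: 2->tid=1,i&1=0
L=5*4+1=21  i=0*2+0=0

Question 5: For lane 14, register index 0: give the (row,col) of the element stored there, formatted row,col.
lane 14⇒14/4=3, 14 mod 4=2
i=0  r:3+0⇒3  c:2·2+0⇒4

3,4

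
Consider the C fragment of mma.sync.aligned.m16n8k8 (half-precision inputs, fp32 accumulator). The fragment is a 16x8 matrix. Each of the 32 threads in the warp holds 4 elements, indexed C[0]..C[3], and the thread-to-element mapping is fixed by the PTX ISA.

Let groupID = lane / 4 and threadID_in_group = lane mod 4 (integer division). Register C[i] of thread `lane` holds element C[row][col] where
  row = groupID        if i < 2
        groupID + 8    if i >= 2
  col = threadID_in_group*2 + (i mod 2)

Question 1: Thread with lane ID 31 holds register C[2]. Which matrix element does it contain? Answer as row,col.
15,6

L=31=>grp=31>>2=7, tig=31&3=3
[2]=>row 7+8=15  col 3·2+0=6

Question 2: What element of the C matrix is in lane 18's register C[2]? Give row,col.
lane 18: gid=4 (18/4), tid=2 (18%4)
i=2: r=4+8=12, c=2*2+0=4

12,4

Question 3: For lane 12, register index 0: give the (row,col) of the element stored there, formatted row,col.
12: g=3,t=0
[0] (3+0,0*2+0) = (3,0)

3,0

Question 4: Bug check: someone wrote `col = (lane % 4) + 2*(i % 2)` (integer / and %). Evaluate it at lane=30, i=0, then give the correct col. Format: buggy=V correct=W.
`(lane % 4) + 2*(i % 2)`[30,0]=>2
30: grp=7,tig=2
[0] (7+0,2*2+0) = (7,4)
col: 2 vs 4

buggy=2 correct=4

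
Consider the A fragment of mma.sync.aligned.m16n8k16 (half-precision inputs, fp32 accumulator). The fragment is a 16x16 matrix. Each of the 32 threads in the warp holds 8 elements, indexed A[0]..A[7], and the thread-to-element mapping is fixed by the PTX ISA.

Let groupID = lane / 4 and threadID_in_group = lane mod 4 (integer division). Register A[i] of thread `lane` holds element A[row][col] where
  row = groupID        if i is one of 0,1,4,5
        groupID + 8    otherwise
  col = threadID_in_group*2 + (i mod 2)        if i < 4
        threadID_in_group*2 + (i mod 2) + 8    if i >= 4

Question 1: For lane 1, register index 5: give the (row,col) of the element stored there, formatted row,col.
L=1⇒gr=1>>2=0, th=1&3=1
[5]⇒row 0+0=0  col 1·2+1+8=11

0,11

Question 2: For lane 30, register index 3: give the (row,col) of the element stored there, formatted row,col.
15,5

lane 30: gid=7 (30/4), tid=2 (30%4)
i=3: r=7+8=15, c=2*2+1+0=5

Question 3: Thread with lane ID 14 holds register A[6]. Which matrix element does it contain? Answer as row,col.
14: G=3,T=2
[6] (3+8,2*2+0+8) = (11,12)

11,12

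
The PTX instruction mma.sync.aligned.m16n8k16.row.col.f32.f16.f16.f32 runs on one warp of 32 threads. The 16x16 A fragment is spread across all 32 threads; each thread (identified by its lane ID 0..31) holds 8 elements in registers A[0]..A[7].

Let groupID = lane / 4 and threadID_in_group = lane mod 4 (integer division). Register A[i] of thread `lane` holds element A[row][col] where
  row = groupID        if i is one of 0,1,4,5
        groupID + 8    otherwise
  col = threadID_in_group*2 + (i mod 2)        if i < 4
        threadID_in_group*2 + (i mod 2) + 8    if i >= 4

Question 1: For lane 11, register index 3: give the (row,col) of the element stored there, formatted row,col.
lane 11: G=2 (11/4), T=3 (11%4)
i=3: r=2+8=10, c=3*2+1+0=7

10,7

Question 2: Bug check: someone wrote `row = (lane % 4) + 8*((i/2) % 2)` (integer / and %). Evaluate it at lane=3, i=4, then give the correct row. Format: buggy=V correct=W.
buggy=3 correct=0

`(lane % 4) + 8*((i/2) % 2)`[3,4]=>3
L=3=>grp=3>>2=0, tig=3&3=3
[4]=>row 0+0=0  col 3·2+0+8=14
row: 3 vs 0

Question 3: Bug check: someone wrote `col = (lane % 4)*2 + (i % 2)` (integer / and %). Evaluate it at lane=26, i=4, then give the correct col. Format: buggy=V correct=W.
buggy=4 correct=12

`(lane % 4)*2 + (i % 2)`[26,4]→4
lane 26: G=6 (26/4), T=2 (26%4)
i=4: r=6+0=6, c=2*2+0+8=12
col: 4 vs 12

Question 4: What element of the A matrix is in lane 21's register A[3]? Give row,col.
13,3

21: g=5,t=1
[3] (5+8,1*2+1+0) = (13,3)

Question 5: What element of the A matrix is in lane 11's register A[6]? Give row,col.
10,14

L=11→G=11>>2=2, T=11&3=3
[6]→row 2+8=10  col 3·2+0+8=14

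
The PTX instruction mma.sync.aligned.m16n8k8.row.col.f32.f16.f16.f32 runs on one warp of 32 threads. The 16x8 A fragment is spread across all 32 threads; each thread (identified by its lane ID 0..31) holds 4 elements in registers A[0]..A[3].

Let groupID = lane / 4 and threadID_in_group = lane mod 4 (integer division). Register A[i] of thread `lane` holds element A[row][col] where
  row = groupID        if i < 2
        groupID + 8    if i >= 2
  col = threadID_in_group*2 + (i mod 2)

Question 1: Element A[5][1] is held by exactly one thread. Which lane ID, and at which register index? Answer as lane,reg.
20,1

r=5->g=5,rb=0  c=1->t=0,b0=1
L=5*4+0=20  i=0*2+1=1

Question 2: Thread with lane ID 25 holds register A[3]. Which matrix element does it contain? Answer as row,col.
14,3

25: gr=6,th=1
[3] (6+8,1*2+1) = (14,3)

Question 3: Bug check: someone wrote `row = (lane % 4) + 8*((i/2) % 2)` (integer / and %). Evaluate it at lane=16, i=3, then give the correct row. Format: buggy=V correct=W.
`(lane % 4) + 8*((i/2) % 2)`[16,3]=>8
lane 16: grp=4 (16/4), tig=0 (16%4)
i=3: r=4+8=12, c=0*2+1=1
row: 8 vs 12

buggy=8 correct=12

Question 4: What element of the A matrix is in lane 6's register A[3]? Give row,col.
lane 6: gr=1 (6/4), th=2 (6%4)
i=3: r=1+8=9, c=2*2+1=5

9,5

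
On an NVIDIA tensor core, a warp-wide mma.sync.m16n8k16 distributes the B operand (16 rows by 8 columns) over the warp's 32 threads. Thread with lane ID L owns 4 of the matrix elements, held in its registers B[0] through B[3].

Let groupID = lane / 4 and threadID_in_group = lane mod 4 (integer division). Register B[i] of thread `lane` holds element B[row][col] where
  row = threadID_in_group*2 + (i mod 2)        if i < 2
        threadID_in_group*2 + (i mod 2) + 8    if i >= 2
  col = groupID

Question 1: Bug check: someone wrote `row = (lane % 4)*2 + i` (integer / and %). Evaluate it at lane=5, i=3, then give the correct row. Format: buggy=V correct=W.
buggy=5 correct=11

`(lane % 4)*2 + i`[5,3]->5
lane 5: gid=1 (5/4), tid=1 (5%4)
i=3: r=1*2+1+8=11, c=gid=1
row: 5 vs 11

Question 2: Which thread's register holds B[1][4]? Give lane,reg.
c=4->g=4  r=1->rb=0,t=0,b0=1
L=4*4+0=16  i=0*2+1=1

16,1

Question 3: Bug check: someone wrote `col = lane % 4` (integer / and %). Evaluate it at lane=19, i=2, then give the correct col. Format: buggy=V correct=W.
buggy=3 correct=4

`lane % 4`[19,2]→3
lane 19: G=4 (19/4), T=3 (19%4)
i=2: r=3*2+0+8=14, c=G=4
col: 3 vs 4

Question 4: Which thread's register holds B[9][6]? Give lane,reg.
24,3

c:6=>grp=6  r:9=>rB=1,tig=0,lo=1
L=6*4+0=24  i=1*2+1=3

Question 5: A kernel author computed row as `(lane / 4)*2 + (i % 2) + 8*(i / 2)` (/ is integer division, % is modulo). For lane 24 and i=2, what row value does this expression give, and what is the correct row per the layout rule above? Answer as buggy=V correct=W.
buggy=20 correct=8

`(lane / 4)*2 + (i % 2) + 8*(i / 2)`[24,2]→20
lane 24→24/4=6, 24 mod 4=0
i=2  r:2·0+0+8→8  c:6
row: 20 vs 8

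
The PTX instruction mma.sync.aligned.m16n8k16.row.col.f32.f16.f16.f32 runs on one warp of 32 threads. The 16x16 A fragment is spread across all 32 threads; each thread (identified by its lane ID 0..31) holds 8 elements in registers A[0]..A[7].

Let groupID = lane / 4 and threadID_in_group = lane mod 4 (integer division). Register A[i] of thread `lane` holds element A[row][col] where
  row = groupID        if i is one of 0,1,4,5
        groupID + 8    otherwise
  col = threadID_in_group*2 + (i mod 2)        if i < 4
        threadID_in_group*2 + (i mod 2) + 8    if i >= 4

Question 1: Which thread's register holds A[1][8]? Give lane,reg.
r=1⇒gr=1,Rb=0  c=8⇒Cb=1,th=0,odd=0
L=1*4+0=4  i=1*4+0*2+0=4

4,4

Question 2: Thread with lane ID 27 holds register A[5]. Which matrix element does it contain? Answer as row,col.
27: G=6,T=3
[5] (6+0,3*2+1+8) = (6,15)

6,15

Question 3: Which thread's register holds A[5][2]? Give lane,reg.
21,0

r=5→G=5,rhi=0  c=2→chi=0,T=1,p=0
L=5*4+1=21  i=0*4+0*2+0=0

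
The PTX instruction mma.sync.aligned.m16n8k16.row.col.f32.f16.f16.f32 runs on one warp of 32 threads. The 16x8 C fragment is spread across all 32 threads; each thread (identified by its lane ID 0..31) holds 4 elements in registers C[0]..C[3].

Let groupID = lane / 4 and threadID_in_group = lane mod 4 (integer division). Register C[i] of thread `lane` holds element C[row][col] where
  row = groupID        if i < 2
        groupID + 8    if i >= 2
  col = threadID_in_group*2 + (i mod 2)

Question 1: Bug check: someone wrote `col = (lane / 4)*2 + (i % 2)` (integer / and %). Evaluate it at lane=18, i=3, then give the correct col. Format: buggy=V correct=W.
`(lane / 4)*2 + (i % 2)`[18,3]->9
lane 18: g=4 (18/4), t=2 (18%4)
i=3: r=4+8=12, c=2*2+1=5
col: 9 vs 5

buggy=9 correct=5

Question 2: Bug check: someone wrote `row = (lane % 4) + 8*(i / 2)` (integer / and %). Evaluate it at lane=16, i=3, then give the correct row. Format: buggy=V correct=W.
buggy=8 correct=12

`(lane % 4) + 8*(i / 2)`[16,3]⇒8
lane 16⇒16/4=4, 16 mod 4=0
i=3  r:4+8⇒12  c:2·0+1⇒1
row: 8 vs 12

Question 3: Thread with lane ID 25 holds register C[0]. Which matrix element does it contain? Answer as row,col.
25: grp=6,tig=1
[0] (6+0,1*2+0) = (6,2)

6,2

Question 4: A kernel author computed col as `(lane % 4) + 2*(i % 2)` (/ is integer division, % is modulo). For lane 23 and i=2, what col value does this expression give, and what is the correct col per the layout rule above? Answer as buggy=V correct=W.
buggy=3 correct=6

`(lane % 4) + 2*(i % 2)`[23,2]->3
23: g=5,t=3
[2] (5+8,3*2+0) = (13,6)
col: 3 vs 6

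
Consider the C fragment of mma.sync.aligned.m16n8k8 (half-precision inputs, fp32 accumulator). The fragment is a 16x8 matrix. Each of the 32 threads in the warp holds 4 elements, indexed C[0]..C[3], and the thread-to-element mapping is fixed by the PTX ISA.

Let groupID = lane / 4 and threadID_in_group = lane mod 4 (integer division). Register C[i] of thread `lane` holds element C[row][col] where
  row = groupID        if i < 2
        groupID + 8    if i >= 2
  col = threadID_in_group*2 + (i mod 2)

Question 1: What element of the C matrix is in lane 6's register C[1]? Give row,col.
L=6=>grp=6>>2=1, tig=6&3=2
[1]=>row 1+0=1  col 2·2+1=5

1,5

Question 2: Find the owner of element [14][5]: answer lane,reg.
26,3

r=14→G=6,rhi=1  c=5→T=2,p=1
L=6*4+2=26  i=1*2+1=3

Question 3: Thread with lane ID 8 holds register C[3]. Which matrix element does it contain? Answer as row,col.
8: G=2,T=0
[3] (2+8,0*2+1) = (10,1)

10,1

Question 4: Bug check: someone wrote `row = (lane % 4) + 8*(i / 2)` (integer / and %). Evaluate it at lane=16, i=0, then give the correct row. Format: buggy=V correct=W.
`(lane % 4) + 8*(i / 2)`[16,0]⇒0
lane 16⇒16/4=4, 16 mod 4=0
i=0  r:4+0⇒4  c:2·0+0⇒0
row: 0 vs 4

buggy=0 correct=4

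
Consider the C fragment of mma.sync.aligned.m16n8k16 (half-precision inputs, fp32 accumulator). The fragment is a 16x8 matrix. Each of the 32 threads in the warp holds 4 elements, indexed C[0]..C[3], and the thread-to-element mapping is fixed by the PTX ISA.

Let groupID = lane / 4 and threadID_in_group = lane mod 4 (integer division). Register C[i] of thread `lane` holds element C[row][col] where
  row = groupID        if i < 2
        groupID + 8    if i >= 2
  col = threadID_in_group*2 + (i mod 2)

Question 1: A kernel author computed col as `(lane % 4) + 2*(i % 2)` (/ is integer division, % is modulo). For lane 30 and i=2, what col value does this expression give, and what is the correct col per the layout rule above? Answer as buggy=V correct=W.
buggy=2 correct=4

`(lane % 4) + 2*(i % 2)`[30,2]->2
30: gid=7,tid=2
[2] (7+8,2*2+0) = (15,4)
col: 2 vs 4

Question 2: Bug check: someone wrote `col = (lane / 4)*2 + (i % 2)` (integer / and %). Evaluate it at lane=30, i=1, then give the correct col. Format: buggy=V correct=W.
buggy=15 correct=5

`(lane / 4)*2 + (i % 2)`[30,1]→15
lane 30→30/4=7, 30 mod 4=2
i=1  r:7+0→7  c:2·2+1→5
col: 15 vs 5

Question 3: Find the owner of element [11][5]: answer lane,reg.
14,3

r=11⇒gr=3,Rb=1  c=5⇒th=2,odd=1
L=3*4+2=14  i=1*2+1=3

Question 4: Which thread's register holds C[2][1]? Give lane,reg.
8,1

r: 2->gid=2,r8=0  c: 1->tid=0,i&1=1
L=2*4+0=8  i=0*2+1=1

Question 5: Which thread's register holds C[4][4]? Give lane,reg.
18,0

r=4->g=4,rb=0  c=4->t=2,b0=0
L=4*4+2=18  i=0*2+0=0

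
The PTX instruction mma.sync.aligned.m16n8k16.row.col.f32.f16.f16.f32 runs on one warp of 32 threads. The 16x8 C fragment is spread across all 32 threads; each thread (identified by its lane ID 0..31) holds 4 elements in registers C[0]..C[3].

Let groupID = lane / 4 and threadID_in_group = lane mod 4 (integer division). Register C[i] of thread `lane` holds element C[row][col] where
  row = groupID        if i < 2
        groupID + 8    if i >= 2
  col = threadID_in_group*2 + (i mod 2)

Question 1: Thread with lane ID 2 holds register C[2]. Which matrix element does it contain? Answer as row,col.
L=2->gid=2>>2=0, tid=2&3=2
[2]->row 0+8=8  col 2·2+0=4

8,4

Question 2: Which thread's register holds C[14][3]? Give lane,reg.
r=14->g=6,rb=1  c=3->t=1,b0=1
L=6*4+1=25  i=1*2+1=3

25,3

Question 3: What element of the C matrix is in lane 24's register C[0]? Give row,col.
6,0

lane 24: gr=6 (24/4), th=0 (24%4)
i=0: r=6+0=6, c=0*2+0=0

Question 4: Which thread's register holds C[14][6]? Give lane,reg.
r=14->g=6,rb=1  c=6->t=3,b0=0
L=6*4+3=27  i=1*2+0=2

27,2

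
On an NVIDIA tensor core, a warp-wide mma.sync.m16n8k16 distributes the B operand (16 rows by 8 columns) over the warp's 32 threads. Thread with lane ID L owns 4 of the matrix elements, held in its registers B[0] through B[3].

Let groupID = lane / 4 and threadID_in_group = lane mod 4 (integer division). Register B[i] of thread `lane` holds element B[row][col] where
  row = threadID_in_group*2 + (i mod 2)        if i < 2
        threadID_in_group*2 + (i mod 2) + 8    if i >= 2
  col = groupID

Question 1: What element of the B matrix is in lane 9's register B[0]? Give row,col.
2,2

lane 9: G=2 (9/4), T=1 (9%4)
i=0: r=1*2+0+0=2, c=G=2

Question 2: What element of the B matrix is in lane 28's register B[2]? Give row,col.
8,7

lane 28=>28/4=7, 28 mod 4=0
i=2  r:2·0+0+8=>8  c:7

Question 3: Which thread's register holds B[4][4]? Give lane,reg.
18,0

c=4->g=4  r=4->rb=0,t=2,b0=0
L=4*4+2=18  i=0*2+0=0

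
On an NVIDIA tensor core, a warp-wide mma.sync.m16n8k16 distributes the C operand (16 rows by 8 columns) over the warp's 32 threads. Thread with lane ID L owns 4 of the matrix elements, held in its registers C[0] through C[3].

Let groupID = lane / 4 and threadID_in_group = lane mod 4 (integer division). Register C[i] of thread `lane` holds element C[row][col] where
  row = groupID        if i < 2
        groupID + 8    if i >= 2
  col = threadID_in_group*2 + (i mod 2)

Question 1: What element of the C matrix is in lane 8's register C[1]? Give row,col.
L=8->g=8>>2=2, t=8&3=0
[1]->row 2+0=2  col 0·2+1=1

2,1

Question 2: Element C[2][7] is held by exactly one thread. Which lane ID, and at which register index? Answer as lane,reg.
r=2⇒gr=2,Rb=0  c=7⇒th=3,odd=1
L=2*4+3=11  i=0*2+1=1

11,1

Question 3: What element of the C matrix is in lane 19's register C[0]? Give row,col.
19: gid=4,tid=3
[0] (4+0,3*2+0) = (4,6)

4,6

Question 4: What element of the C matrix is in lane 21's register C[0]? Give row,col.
5,2

lane 21: grp=5 (21/4), tig=1 (21%4)
i=0: r=5+0=5, c=1*2+0=2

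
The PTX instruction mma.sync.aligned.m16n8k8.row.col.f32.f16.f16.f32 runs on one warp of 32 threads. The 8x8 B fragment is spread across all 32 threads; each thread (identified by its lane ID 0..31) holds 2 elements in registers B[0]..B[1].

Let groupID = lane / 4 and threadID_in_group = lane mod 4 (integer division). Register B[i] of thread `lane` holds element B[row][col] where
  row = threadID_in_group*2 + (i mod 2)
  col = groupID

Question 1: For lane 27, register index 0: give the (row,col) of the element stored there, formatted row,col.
6,6

L=27⇒gr=27>>2=6, th=27&3=3
[0]⇒row 3·2+0=6  col gr=6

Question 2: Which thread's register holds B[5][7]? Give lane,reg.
30,1

c=7⇒gr=7  r=5⇒th=2,odd=1
L=7*4+2=30  i=1=1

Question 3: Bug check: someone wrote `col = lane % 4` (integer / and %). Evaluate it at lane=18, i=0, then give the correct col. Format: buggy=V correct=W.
`lane % 4`[18,0]→2
lane 18: G=4 (18/4), T=2 (18%4)
i=0: r=2*2+0=4, c=G=4
col: 2 vs 4

buggy=2 correct=4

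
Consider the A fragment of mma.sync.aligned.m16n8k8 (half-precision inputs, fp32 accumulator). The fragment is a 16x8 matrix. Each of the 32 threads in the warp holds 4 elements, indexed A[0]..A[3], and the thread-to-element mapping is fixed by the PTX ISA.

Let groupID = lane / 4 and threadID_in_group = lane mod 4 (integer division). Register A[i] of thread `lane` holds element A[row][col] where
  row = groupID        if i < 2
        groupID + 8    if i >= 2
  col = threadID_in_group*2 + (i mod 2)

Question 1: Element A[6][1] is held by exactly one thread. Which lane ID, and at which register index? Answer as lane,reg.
r=6⇒gr=6,Rb=0  c=1⇒th=0,odd=1
L=6*4+0=24  i=0*2+1=1

24,1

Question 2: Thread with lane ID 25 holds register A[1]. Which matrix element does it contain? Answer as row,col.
6,3

lane 25→25/4=6, 25 mod 4=1
i=1  r:6+0→6  c:2·1+1→3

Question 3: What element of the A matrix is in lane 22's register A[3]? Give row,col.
13,5

22: g=5,t=2
[3] (5+8,2*2+1) = (13,5)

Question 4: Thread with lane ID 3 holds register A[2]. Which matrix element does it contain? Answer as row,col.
lane 3: grp=0 (3/4), tig=3 (3%4)
i=2: r=0+8=8, c=3*2+0=6

8,6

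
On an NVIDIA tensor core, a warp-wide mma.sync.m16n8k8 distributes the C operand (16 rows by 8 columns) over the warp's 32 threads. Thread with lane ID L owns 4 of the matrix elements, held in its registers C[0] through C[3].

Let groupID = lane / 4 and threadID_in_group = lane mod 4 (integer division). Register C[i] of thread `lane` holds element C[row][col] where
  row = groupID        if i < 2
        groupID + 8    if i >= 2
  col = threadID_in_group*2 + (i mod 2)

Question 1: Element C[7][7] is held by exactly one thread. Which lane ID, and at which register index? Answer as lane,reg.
31,1

r:7=>grp=7,rB=0  c:7=>tig=3,lo=1
L=7*4+3=31  i=0*2+1=1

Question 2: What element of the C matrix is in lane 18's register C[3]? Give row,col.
12,5

18: g=4,t=2
[3] (4+8,2*2+1) = (12,5)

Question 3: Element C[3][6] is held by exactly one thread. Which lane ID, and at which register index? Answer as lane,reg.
15,0

r=3→G=3,rhi=0  c=6→T=3,p=0
L=3*4+3=15  i=0*2+0=0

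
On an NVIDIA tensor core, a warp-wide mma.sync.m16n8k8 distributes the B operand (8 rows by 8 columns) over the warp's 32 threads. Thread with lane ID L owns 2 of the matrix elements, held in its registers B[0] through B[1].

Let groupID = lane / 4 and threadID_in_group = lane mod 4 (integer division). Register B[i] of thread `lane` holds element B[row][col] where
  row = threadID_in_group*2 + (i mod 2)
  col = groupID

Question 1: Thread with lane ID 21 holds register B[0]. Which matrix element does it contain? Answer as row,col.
2,5

21: g=5,t=1
[0] (1*2+0,5) = (2,5)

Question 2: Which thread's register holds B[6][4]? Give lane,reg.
c=4⇒gr=4  r=6⇒th=3,odd=0
L=4*4+3=19  i=0=0

19,0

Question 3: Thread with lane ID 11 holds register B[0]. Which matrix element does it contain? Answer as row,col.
11: G=2,T=3
[0] (3*2+0,2) = (6,2)

6,2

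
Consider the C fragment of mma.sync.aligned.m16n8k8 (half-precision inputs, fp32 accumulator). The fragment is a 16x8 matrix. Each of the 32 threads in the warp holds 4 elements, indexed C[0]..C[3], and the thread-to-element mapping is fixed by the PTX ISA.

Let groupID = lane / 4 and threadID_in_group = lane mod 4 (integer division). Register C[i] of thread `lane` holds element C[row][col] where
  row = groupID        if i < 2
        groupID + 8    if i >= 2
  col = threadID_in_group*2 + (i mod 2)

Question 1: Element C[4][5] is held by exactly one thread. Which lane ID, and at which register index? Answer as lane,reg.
r:4=>grp=4,rB=0  c:5=>tig=2,lo=1
L=4*4+2=18  i=0*2+1=1

18,1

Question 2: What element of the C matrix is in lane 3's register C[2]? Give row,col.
L=3⇒gr=3>>2=0, th=3&3=3
[2]⇒row 0+8=8  col 3·2+0=6

8,6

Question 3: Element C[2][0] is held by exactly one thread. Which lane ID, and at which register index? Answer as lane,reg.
8,0

r:2=>grp=2,rB=0  c:0=>tig=0,lo=0
L=2*4+0=8  i=0*2+0=0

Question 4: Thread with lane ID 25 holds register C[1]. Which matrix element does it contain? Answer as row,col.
lane 25->25/4=6, 25 mod 4=1
i=1  r:6+0->6  c:2·1+1->3

6,3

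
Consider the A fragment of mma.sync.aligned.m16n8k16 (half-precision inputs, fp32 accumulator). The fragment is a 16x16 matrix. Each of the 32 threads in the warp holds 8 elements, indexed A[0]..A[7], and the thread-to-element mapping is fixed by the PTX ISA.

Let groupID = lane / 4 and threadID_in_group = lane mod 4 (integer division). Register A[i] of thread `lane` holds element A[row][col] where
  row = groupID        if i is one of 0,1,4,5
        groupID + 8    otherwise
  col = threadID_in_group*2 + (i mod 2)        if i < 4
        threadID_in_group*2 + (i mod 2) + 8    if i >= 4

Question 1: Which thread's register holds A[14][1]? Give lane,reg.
24,3

r: 14->gid=6,r8=1  c: 1->c8=0,tid=0,i&1=1
L=6*4+0=24  i=0*4+1*2+1=3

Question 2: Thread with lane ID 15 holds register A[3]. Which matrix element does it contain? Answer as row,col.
L=15->g=15>>2=3, t=15&3=3
[3]->row 3+8=11  col 3·2+1+0=7

11,7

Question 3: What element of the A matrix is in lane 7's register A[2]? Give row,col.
9,6

lane 7->7/4=1, 7 mod 4=3
i=2  r:1+8->9  c:2·3+0+0->6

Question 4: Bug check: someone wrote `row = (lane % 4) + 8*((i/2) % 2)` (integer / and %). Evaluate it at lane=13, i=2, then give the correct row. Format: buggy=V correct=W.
buggy=9 correct=11

`(lane % 4) + 8*((i/2) % 2)`[13,2]→9
13: G=3,T=1
[2] (3+8,1*2+0+0) = (11,2)
row: 9 vs 11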